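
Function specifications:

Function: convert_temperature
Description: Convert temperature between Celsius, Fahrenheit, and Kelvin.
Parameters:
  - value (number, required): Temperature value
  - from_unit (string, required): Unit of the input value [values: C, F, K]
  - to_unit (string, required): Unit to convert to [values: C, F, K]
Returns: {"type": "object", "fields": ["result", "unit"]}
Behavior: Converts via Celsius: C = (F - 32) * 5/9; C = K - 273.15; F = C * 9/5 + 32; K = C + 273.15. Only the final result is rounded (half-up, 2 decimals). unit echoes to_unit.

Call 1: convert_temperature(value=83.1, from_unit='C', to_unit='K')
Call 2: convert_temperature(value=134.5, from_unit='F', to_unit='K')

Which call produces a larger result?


Call 1:
  Input already in C: 83.1
  To K: 83.1 + 273.15 = 356.25
  Round to 2 decimals: 356.25
  -> 356.25 K
Call 2:
  To C: (134.5 - 32) * 5/9 = 56.944444
  To K: 56.944444 + 273.15 = 330.094444
  Round to 2 decimals: 330.09
  -> 330.09 K
Call 1 (356.25 K)


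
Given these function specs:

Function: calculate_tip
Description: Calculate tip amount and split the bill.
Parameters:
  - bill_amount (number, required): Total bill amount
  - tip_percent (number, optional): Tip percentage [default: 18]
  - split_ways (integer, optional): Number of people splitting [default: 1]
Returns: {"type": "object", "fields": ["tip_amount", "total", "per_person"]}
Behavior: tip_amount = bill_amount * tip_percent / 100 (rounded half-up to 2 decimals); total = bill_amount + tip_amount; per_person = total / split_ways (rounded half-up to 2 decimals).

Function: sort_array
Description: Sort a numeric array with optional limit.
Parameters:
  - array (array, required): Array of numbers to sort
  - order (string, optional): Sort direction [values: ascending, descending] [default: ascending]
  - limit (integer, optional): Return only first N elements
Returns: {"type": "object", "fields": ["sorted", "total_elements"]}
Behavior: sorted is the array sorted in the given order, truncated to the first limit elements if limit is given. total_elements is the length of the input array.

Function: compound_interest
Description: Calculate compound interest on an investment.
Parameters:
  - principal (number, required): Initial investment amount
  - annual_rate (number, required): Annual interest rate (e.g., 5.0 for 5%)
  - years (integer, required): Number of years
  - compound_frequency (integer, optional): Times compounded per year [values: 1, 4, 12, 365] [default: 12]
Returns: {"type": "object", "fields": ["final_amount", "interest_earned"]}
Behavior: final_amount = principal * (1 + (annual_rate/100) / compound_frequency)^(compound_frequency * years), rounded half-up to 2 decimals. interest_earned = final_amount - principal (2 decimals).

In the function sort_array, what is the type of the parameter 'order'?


The sort_array spec declares:
  - order (string, optional): Sort direction [values: ascending, descending] [default: ascending]
Type:
string


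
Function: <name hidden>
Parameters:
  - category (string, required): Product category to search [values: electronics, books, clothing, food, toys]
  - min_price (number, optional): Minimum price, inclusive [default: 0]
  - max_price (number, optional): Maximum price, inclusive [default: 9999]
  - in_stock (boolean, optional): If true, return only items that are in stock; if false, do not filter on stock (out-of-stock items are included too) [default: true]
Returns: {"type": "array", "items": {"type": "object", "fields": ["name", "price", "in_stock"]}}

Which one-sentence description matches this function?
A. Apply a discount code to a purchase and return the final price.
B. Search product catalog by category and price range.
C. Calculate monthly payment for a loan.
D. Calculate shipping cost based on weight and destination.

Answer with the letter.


Parameters category, min_price, max_price, in_stock and return "array" fit: Search product catalog by category and price range.
B


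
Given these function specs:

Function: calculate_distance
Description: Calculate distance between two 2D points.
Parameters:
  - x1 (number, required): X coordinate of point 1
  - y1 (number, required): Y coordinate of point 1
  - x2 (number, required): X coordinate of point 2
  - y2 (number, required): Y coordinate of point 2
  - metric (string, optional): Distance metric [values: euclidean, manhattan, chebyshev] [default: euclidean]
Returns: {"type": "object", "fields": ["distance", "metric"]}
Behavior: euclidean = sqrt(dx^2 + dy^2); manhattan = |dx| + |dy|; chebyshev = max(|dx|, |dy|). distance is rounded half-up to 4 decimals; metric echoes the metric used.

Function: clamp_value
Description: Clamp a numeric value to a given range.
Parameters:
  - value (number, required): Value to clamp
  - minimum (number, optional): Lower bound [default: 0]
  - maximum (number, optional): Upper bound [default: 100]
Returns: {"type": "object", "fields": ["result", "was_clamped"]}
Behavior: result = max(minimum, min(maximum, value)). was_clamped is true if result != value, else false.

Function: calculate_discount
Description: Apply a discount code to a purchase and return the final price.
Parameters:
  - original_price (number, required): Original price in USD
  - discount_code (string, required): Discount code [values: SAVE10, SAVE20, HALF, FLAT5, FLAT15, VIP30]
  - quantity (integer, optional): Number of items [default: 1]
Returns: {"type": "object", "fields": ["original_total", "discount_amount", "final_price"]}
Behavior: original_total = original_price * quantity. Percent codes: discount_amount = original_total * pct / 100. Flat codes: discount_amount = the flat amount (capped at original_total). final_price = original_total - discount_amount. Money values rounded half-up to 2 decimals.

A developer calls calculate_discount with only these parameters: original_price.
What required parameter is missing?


Required parameters: original_price, discount_code
Provided: original_price
Missing: discount_code
discount_code


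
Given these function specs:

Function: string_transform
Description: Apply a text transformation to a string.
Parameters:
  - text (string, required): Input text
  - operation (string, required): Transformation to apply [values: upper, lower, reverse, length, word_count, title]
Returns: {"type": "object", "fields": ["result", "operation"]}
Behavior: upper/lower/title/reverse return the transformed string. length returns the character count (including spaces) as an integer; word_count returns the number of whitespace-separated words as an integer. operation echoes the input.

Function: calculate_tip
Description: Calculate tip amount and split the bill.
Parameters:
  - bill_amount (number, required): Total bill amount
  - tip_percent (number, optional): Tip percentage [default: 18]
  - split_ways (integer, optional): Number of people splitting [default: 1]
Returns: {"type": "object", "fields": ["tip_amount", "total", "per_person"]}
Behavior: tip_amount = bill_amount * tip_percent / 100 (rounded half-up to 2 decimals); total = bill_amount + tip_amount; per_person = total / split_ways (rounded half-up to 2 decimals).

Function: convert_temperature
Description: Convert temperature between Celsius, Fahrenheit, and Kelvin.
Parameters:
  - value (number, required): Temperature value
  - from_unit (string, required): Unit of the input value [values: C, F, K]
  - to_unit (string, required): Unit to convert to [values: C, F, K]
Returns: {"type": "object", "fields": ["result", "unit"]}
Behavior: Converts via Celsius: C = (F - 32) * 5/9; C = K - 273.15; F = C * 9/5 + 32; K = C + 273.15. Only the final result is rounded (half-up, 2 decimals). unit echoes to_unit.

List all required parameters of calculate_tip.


Parameters of calculate_tip and their required/optional flag:
  bill_amount: required
  tip_percent: optional
  split_ways: optional
bill_amount


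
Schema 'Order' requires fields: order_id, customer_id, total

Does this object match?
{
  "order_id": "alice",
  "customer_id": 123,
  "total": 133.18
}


Checking required fields... All present.
Valid - all required fields present


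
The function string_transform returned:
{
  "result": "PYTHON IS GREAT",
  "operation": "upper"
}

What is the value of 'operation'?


upper


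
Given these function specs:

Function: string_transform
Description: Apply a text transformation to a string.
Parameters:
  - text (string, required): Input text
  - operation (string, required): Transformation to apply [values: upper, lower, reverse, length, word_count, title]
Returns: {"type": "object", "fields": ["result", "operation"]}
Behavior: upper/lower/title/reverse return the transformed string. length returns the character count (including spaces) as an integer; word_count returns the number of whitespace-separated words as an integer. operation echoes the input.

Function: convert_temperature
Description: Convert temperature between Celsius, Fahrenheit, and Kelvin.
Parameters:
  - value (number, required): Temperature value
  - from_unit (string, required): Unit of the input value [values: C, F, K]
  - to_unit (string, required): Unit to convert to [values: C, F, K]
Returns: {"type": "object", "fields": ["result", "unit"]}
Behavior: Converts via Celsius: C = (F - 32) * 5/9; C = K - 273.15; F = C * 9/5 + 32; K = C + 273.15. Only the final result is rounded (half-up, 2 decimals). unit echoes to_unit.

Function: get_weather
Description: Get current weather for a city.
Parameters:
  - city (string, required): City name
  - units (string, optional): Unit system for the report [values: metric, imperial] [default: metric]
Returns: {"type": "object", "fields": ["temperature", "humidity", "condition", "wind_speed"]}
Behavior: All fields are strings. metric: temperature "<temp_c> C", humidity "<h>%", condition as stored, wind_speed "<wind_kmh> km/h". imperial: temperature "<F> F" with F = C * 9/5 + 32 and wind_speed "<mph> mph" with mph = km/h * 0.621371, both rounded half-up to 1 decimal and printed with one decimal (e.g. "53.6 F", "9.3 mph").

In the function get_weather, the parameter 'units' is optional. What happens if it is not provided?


The get_weather spec declares:
  - units (string, optional): Unit system for the report [values: metric, imperial] [default: metric]
It defaults to metric


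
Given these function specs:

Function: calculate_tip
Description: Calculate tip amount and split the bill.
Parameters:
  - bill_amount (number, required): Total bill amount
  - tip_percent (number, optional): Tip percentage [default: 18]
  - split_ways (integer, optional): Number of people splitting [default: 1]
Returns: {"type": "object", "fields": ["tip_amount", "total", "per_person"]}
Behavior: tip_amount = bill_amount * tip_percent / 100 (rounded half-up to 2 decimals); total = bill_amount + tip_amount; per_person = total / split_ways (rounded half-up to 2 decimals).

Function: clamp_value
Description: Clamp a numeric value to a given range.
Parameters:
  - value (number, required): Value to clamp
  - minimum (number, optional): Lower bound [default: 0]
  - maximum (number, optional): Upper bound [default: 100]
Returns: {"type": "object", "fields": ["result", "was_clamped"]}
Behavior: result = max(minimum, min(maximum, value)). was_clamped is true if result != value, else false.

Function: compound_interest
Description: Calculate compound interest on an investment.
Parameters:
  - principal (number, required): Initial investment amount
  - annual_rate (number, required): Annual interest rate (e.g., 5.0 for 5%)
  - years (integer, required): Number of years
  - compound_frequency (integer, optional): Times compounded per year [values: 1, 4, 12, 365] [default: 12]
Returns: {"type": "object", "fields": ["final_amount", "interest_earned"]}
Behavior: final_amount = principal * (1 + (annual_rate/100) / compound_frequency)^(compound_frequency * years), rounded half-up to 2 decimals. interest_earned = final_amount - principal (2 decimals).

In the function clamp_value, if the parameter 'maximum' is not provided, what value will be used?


The clamp_value spec declares:
  - maximum (number, optional): Upper bound [default: 100]
Default:
100


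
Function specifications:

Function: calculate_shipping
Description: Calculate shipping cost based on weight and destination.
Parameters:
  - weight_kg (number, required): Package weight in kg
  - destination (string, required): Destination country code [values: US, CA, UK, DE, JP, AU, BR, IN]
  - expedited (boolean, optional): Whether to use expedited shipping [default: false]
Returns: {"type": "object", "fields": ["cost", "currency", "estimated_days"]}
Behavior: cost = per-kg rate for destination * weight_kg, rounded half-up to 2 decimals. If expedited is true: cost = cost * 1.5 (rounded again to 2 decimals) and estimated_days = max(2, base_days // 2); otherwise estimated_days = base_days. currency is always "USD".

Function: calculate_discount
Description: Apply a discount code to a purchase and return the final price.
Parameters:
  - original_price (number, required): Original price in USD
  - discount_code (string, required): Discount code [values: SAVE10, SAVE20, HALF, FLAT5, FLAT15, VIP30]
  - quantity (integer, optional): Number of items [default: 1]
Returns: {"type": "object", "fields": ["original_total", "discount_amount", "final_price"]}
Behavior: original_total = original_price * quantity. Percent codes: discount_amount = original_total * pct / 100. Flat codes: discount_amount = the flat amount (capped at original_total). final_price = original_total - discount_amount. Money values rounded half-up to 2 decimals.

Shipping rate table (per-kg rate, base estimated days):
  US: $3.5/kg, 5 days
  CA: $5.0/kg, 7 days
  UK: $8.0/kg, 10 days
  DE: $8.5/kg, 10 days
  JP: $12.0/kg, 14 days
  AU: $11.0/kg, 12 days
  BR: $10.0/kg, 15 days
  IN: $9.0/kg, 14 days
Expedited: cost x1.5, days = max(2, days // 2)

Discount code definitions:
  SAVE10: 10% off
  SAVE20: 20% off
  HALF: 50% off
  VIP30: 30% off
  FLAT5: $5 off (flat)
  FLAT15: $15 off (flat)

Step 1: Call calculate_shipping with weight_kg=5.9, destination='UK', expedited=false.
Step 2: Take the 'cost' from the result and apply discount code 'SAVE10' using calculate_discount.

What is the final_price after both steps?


Step 1: calculate_shipping(weight_kg=5.9, destination=UK, expedited=false)
  Rate for UK: $8.0/kg, base 10 days
  cost = 8.0 * 5.9 = 47.2 -> 47.20
  expedited not set/false: estimated_days = 10
  -> cost = 47.20 USD
Step 2: calculate_discount(original_price=47.2, discount_code=SAVE10, quantity=1)
  original_total = 47.2 * 1 = 47.20
  SAVE10 = 10% off: discount_amount = 47.20 * 10/100 = 4.72 -> 4.72
  final_price = 47.20 - 4.72 = 42.48
  -> final_price = 42.48
$42.48


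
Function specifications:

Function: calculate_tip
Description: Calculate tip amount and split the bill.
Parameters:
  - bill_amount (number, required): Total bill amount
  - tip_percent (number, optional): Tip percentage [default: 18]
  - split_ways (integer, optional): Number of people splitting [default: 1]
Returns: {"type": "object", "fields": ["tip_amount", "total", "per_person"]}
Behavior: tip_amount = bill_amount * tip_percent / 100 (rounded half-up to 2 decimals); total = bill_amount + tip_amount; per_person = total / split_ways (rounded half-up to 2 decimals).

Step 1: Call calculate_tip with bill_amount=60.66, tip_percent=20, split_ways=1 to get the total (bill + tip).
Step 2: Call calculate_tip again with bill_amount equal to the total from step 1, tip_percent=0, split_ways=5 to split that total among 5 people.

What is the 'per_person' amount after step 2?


Step 1: calculate_tip(bill_amount=60.66, tip_percent=20, split_ways=1)
  tip_amount = 60.66 * 20/100 = 12.132 -> 12.13
  total = 60.66 + 12.13 = 72.79
  per_person = 72.79 / 1 = 72.79 -> 72.79
  -> total = 72.79
Step 2: calculate_tip(bill_amount=72.79, tip_percent=0, split_ways=5)
  tip_amount = 72.79 * 0/100 = 0 -> 0.00
  total = 72.79 + 0.00 = 72.79
  per_person = 72.79 / 5 = 14.558 -> 14.56
  -> per_person = 14.56
$14.56


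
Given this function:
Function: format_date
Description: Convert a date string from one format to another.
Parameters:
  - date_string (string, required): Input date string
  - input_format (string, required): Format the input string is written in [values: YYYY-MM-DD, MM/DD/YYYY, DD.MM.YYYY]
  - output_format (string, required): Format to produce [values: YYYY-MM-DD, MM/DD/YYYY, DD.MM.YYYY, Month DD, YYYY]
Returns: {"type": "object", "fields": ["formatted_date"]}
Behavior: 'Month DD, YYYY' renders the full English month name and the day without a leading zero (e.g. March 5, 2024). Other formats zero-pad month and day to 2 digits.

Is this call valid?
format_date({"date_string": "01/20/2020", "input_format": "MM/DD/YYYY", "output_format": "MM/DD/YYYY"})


Checking all required parameters present and types match... All valid.
Valid


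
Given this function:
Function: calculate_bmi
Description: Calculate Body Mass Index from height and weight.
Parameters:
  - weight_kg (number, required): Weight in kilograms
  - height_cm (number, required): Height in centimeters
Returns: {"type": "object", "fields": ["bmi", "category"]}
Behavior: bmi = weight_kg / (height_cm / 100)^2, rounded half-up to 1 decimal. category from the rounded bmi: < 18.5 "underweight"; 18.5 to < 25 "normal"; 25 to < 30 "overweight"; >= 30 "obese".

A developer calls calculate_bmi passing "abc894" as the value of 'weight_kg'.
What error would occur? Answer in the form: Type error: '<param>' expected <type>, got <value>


Spec: 'weight_kg' is declared as number; "abc894" is a string.
Type error: 'weight_kg' expected number, got "abc894"


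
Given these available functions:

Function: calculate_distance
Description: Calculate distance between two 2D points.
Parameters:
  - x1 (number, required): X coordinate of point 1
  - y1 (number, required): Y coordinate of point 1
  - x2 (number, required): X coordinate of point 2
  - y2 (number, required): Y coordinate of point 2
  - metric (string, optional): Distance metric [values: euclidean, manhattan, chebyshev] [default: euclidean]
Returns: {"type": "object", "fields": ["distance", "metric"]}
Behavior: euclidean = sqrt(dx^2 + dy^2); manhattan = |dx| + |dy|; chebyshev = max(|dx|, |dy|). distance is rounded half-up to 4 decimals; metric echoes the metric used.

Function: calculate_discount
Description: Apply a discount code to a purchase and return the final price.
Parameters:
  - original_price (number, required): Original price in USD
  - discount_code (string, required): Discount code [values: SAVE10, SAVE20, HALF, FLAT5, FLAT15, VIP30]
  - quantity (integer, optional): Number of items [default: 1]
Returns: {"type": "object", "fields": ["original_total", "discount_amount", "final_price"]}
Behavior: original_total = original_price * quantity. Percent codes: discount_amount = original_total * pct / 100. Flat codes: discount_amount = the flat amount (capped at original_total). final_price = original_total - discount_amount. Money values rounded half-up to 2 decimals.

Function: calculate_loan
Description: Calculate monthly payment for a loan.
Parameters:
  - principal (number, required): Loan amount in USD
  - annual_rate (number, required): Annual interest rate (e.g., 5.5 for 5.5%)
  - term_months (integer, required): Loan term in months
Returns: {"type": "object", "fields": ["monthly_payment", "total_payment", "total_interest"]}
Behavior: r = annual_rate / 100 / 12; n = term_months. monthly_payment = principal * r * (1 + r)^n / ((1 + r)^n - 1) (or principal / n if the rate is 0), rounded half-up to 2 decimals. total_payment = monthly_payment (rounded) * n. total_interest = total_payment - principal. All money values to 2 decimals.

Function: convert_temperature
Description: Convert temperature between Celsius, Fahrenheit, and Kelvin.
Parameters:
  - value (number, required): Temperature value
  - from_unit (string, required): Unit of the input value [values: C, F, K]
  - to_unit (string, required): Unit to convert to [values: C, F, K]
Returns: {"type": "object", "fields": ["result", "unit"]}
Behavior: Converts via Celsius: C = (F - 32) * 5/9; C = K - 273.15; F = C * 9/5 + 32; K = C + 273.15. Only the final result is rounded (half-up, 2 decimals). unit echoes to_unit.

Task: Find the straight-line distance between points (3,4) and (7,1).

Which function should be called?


The task needs a function whose description is: Calculate distance between two 2D points.
calculate_distance


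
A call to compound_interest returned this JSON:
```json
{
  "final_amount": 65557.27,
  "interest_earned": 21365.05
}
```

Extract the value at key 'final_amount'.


65557.27


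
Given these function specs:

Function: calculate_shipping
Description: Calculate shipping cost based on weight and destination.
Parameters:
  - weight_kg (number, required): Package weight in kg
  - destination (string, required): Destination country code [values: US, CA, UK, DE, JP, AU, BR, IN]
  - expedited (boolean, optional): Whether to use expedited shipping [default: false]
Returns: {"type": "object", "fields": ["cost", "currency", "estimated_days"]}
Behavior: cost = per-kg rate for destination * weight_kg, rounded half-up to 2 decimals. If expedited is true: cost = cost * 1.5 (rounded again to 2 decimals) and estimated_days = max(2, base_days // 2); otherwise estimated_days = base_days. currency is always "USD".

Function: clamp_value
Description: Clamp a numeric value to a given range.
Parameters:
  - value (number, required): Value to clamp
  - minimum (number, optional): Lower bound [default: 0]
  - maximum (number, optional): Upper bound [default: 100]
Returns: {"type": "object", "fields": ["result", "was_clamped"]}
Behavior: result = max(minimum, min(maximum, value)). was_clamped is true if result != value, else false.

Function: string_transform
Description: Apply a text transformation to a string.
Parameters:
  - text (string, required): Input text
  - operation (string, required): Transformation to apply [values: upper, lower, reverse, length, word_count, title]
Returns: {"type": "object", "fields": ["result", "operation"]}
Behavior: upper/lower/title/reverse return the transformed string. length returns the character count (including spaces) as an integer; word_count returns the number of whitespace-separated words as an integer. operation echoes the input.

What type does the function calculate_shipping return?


The calculate_shipping spec declares Returns: {"type": "object", "fields": ["cost", "currency", "estimated_days"]}
Type:
object


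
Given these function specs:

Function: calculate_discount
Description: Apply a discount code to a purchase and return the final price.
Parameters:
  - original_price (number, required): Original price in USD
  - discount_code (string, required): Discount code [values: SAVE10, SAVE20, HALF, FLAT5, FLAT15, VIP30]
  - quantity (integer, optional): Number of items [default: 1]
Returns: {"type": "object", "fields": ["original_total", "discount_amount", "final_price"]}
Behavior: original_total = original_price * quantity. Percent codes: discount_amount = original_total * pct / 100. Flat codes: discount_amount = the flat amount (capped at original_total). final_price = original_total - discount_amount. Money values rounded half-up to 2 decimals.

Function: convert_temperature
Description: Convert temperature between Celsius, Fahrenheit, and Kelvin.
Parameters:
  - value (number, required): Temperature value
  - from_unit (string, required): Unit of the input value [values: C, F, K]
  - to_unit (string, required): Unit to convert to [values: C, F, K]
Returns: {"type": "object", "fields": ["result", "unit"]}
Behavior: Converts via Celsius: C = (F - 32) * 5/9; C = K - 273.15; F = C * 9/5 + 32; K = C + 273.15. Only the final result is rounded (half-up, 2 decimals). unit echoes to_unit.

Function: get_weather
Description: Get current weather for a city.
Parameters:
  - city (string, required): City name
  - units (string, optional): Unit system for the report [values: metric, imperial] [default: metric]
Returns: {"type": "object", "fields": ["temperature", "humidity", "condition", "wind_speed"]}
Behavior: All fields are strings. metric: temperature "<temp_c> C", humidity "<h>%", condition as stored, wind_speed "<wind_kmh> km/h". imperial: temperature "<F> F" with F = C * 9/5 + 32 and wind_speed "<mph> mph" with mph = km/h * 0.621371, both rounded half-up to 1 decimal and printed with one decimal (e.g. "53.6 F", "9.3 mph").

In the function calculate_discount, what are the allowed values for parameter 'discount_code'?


The calculate_discount spec declares:
  - discount_code (string, required): Discount code [values: SAVE10, SAVE20, HALF, FLAT5, FLAT15, VIP30]
Allowed values:
SAVE10, SAVE20, HALF, FLAT5, FLAT15, VIP30


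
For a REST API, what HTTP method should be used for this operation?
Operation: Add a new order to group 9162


GET = read, POST = create, PUT = update/replace, DELETE = remove
This operation is a create.
POST


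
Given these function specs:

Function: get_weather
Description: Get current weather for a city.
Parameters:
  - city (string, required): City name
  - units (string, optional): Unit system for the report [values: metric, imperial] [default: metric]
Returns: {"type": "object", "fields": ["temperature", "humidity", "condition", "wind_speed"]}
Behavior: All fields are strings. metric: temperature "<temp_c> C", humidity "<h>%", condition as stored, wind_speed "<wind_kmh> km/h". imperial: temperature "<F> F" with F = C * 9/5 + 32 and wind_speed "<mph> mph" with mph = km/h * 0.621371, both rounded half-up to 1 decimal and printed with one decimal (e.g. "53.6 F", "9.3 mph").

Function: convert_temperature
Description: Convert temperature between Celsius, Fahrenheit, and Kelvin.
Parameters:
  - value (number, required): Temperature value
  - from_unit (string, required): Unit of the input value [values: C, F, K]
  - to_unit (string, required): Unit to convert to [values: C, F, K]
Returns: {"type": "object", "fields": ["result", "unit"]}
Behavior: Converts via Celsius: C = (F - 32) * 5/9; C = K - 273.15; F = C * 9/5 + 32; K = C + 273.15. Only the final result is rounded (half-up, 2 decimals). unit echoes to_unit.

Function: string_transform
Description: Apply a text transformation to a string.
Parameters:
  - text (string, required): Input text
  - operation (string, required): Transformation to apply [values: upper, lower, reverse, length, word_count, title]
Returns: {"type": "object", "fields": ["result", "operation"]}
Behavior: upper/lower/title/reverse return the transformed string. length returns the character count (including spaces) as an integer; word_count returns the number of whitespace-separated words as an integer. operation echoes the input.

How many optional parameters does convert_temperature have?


Parameters of convert_temperature: value (required), from_unit (required), to_unit (required)
Optional count:
0


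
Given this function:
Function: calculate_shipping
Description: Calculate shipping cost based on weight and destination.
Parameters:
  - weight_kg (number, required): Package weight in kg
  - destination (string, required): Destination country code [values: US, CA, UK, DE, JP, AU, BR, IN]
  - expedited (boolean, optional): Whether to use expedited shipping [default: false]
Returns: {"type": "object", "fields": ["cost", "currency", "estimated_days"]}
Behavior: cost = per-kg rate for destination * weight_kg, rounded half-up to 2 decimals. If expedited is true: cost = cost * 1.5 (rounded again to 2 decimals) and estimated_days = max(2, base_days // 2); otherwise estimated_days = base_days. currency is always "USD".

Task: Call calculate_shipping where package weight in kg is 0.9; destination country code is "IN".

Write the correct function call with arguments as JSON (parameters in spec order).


Mapping each described value to its parameter name:
  'Package weight in kg' -> weight_kg = 0.9
  'Destination country code' -> destination = "IN"
calculate_shipping({"weight_kg": 0.9, "destination": "IN"})


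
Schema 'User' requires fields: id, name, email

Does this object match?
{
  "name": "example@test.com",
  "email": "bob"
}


Checking required fields...
Missing: id
Invalid - missing required field 'id'


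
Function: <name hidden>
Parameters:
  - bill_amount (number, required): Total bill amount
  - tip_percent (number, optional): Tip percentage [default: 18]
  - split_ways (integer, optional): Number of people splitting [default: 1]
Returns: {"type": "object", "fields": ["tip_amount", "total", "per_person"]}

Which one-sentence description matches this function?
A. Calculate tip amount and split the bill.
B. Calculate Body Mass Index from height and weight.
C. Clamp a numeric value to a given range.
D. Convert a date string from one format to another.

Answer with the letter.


Parameters bill_amount, tip_percent, split_ways and return ["tip_amount", "total", "per_person"] fit: Calculate tip amount and split the bill.
A


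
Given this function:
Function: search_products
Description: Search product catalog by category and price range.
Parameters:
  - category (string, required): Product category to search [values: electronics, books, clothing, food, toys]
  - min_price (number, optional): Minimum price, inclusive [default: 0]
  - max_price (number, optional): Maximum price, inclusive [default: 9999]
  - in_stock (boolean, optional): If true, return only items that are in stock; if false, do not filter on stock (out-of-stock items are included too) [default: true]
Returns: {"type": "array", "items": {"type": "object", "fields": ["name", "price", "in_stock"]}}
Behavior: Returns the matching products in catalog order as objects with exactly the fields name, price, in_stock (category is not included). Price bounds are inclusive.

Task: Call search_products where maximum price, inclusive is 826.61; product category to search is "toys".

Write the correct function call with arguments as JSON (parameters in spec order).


Mapping each described value to its parameter name:
  'Maximum price, inclusive' -> max_price = 826.61
  'Product category to search' -> category = "toys"
search_products({"category": "toys", "max_price": 826.61})


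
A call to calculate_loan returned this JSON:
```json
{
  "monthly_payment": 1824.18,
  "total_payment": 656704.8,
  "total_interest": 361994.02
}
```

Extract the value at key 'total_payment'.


656704.8


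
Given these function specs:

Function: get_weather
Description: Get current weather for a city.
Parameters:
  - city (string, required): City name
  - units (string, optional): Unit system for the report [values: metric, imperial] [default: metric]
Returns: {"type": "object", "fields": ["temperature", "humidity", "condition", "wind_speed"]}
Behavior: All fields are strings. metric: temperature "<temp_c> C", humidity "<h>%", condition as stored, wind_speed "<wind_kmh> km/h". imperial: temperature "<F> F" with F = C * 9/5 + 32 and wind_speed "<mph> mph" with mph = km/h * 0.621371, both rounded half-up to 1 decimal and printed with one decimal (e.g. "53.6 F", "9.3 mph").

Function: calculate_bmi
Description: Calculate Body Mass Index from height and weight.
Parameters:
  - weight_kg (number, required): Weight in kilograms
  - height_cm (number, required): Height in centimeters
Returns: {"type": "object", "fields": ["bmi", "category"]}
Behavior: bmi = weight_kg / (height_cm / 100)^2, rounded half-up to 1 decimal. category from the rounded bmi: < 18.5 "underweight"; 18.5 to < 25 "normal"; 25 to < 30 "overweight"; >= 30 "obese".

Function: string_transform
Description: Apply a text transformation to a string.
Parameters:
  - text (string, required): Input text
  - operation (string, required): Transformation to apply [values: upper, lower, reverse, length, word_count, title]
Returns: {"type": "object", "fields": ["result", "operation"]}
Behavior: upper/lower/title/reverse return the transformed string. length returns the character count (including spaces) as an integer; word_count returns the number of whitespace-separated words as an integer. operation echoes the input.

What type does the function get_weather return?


The get_weather spec declares Returns: {"type": "object", "fields": ["temperature", "humidity", "condition", "wind_speed"]}
Type:
object


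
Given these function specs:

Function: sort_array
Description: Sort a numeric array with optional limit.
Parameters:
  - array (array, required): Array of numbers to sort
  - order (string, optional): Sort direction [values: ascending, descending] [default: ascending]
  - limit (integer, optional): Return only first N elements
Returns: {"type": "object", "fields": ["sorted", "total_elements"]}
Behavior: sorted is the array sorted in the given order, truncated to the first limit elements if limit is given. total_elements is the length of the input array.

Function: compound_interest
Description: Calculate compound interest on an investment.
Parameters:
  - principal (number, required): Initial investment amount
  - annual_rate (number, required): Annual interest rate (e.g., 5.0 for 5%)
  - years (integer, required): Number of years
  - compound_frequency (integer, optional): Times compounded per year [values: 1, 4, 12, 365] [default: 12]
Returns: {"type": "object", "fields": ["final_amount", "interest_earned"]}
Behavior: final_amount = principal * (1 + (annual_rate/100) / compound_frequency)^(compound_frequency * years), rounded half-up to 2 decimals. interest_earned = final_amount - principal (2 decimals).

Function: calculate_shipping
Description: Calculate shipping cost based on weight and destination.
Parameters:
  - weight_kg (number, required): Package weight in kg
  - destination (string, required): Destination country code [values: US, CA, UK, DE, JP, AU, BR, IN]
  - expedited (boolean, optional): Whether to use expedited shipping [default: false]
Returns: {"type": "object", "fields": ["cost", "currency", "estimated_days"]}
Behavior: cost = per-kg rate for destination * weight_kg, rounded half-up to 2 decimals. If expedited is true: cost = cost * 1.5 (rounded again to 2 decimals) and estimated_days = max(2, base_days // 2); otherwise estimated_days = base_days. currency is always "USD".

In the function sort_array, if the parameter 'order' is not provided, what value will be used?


The sort_array spec declares:
  - order (string, optional): Sort direction [values: ascending, descending] [default: ascending]
Default:
ascending


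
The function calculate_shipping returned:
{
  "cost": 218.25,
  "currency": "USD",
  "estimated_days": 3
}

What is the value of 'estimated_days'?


3


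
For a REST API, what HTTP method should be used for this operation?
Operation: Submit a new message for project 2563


GET = read, POST = create, PUT = update/replace, DELETE = remove
This operation is a create.
POST


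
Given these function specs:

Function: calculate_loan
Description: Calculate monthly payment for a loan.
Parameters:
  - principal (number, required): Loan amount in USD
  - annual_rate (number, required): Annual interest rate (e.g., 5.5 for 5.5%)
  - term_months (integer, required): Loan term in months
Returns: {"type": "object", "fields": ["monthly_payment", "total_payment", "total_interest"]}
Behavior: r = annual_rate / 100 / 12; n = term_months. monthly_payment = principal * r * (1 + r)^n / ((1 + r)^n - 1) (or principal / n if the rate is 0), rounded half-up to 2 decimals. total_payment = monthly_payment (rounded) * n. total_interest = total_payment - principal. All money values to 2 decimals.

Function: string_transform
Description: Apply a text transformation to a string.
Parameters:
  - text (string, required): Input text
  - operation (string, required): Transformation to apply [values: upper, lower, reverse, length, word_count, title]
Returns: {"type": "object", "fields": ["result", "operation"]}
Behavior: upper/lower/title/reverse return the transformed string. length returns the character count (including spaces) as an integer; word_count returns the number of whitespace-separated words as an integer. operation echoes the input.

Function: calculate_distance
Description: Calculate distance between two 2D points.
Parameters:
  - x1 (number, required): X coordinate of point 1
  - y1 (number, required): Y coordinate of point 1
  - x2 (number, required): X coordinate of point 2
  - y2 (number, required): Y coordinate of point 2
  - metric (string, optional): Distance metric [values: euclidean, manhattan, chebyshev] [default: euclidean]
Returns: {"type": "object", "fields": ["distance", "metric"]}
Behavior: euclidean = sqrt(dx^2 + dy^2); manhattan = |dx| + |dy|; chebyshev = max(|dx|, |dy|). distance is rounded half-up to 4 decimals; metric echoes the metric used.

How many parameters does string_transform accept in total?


Parameters of string_transform: text (required), operation (required)
Total:
2


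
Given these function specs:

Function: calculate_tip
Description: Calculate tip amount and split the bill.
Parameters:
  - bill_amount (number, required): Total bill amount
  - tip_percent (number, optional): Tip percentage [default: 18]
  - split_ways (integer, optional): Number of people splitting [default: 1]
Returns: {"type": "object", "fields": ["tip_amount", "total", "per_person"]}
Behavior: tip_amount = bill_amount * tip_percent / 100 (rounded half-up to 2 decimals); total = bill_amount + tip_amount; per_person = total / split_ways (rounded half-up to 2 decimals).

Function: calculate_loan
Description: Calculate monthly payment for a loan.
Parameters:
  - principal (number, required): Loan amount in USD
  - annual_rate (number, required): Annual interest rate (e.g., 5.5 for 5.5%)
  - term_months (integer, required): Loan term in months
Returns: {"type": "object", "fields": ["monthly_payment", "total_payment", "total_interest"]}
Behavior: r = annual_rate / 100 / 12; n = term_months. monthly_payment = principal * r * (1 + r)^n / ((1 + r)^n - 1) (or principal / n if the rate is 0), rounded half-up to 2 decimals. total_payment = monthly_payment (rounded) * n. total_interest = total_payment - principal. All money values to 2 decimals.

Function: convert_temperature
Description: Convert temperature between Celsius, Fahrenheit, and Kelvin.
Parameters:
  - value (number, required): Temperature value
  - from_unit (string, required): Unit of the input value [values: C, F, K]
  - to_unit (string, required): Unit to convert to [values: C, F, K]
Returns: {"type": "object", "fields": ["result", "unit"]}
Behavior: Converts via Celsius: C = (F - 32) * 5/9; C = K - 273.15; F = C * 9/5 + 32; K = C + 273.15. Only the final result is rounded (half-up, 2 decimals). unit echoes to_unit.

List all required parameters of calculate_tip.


Parameters of calculate_tip and their required/optional flag:
  bill_amount: required
  tip_percent: optional
  split_ways: optional
bill_amount


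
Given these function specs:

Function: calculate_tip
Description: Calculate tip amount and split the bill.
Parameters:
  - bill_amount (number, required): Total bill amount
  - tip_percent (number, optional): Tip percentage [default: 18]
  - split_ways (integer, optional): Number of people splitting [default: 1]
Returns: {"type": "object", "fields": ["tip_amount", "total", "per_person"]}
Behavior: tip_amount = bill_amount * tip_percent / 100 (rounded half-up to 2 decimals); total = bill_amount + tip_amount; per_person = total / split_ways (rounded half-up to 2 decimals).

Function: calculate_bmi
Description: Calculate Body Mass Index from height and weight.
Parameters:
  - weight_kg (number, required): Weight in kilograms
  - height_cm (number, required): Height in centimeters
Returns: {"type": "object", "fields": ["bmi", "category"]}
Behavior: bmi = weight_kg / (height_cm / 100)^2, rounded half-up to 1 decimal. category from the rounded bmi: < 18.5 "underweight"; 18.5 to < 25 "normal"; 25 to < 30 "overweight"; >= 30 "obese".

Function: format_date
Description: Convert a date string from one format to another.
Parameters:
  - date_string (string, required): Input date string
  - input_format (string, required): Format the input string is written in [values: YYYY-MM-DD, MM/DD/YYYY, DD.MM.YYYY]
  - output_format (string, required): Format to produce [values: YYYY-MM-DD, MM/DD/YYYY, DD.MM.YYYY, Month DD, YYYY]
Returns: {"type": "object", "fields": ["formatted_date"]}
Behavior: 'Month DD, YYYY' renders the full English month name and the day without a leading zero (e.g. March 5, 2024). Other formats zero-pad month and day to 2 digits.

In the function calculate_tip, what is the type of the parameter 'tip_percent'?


The calculate_tip spec declares:
  - tip_percent (number, optional): Tip percentage [default: 18]
Type:
number
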